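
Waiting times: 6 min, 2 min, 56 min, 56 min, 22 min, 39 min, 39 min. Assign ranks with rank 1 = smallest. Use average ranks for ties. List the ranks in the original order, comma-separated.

2, 1, 6.5, 6.5, 3, 4.5, 4.5

Sorted (ascending): 2, 6, 22, 39, 39, 56, 56
The 2 values of 39 occupy positions 4–5 → average rank (4+5)/2 = 4.5.
The 2 values of 56 occupy positions 6–7 → average rank (6+7)/2 = 6.5.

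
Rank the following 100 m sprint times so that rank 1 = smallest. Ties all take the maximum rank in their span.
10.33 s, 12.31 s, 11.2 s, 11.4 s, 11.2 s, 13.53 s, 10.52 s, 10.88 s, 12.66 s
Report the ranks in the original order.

1, 7, 5, 6, 5, 9, 2, 3, 8

Sorted (ascending): 10.33, 10.52, 10.88, 11.2, 11.2, 11.4, 12.31, 12.66, 13.53
The 2 values of 11.2 occupy positions 4–5 → each gets rank 5.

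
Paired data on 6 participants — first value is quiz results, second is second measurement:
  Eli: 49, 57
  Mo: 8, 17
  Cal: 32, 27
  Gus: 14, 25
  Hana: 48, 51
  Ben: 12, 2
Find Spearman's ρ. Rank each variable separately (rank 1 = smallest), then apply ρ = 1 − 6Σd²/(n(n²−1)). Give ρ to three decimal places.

0.943

Ranks of variable 1: 6, 1, 4, 3, 5, 2
Ranks of variable 2: 6, 2, 4, 3, 5, 1
d = r₁ − r₂: 0, -1, 0, 0, 0, 1
d²: 0, 1, 0, 0, 0, 1; Σd² = 2
ρ = 1 − 6·2/(6·35) = 1 − 12/210 = 0.943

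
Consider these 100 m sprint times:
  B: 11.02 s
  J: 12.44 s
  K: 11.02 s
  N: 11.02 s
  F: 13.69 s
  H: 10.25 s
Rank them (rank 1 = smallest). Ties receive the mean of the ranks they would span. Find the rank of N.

3

Sorted (ascending): 10.25, 11.02, 11.02, 11.02, 12.44, 13.69
The 3 values of 11.02 occupy positions 2–4 → average rank 3.
N has value 11.02 s → rank 3.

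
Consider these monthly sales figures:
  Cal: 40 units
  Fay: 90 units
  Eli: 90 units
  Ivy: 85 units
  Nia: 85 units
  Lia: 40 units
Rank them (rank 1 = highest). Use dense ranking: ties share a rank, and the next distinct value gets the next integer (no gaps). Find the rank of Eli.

Sorted (descending): 90, 90, 85, 85, 40, 40
The 2 values of 90 share dense rank 1.
The 2 values of 85 share dense rank 2.
The 2 values of 40 share dense rank 3.
Eli has value 90 units → rank 1.

1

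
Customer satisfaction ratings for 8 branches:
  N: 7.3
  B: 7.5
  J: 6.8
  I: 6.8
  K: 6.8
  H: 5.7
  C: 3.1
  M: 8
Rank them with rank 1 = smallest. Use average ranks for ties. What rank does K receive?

Sorted (ascending): 3.1, 5.7, 6.8, 6.8, 6.8, 7.3, 7.5, 8
The 3 values of 6.8 occupy positions 3–5 → average rank 4.
K has value 6.8 → rank 4.

4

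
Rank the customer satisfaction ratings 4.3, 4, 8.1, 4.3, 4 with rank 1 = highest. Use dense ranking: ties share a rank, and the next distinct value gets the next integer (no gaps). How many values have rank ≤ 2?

3

Sorted (descending): 8.1, 4.3, 4.3, 4, 4
The 2 values of 4.3 share dense rank 2.
The 2 values of 4 share dense rank 3.
Remaining distinct values take the next consecutive integers.
Ranks ≤ 2: {1, 2, 2} → 3 values.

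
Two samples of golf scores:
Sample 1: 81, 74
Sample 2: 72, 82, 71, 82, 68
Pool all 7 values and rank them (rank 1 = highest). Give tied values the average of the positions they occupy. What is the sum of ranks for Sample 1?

7

Sorted (descending): 82, 82, 81, 74, 72, 71, 68
The 2 values of 82 occupy positions 1–2 → average rank (1+2)/2 = 1.5.
Sample 1 values → pooled ranks: 81→3, 74→4
Rank sum = 3 + 4 = 7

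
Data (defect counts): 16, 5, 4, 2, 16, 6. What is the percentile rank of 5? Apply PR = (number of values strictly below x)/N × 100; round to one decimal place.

N = 6.
Strictly below 5: 2. Equal to 5: 1.
PR = 2/6 × 100 = 33.3

33.3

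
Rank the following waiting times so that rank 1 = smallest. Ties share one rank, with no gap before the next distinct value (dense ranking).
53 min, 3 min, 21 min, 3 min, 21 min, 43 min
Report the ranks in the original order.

Sorted (ascending): 3, 3, 21, 21, 43, 53
The 2 values of 3 share dense rank 1.
The 2 values of 21 share dense rank 2.
Remaining distinct values take the next consecutive integers.

4, 1, 2, 1, 2, 3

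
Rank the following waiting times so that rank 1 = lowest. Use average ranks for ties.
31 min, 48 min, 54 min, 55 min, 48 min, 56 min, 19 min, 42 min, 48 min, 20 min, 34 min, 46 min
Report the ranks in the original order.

Sorted (ascending): 19, 20, 31, 34, 42, 46, 48, 48, 48, 54, 55, 56
The 3 values of 48 occupy positions 7–9 → average rank 8.

3, 8, 10, 11, 8, 12, 1, 5, 8, 2, 4, 6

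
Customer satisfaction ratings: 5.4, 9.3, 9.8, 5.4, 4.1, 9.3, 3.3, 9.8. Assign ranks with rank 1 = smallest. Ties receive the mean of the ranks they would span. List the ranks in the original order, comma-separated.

3.5, 5.5, 7.5, 3.5, 2, 5.5, 1, 7.5

Sorted (ascending): 3.3, 4.1, 5.4, 5.4, 9.3, 9.3, 9.8, 9.8
The 2 values of 5.4 occupy positions 3–4 → average rank (3+4)/2 = 3.5.
The 2 values of 9.3 occupy positions 5–6 → average rank (5+6)/2 = 5.5.
The 2 values of 9.8 occupy positions 7–8 → average rank (7+8)/2 = 7.5.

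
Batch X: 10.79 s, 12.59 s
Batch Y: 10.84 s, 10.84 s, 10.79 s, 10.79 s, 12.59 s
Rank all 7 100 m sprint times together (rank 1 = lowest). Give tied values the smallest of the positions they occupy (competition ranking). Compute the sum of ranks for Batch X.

7

Sorted (ascending): 10.79, 10.79, 10.79, 10.84, 10.84, 12.59, 12.59
The 3 values of 10.79 occupy positions 1–3 → each gets rank 1.
The 2 values of 10.84 occupy positions 4–5 → each gets rank 4.
The 2 values of 12.59 occupy positions 6–7 → each gets rank 6.
Batch X values → pooled ranks: 10.79→1, 12.59→6
Rank sum = 1 + 6 = 7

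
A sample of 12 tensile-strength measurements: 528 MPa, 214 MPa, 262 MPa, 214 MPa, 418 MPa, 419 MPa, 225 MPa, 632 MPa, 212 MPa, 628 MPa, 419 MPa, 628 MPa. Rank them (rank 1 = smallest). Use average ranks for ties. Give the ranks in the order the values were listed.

9, 2.5, 5, 2.5, 6, 7.5, 4, 12, 1, 10.5, 7.5, 10.5

Sorted (ascending): 212, 214, 214, 225, 262, 418, 419, 419, 528, 628, 628, 632
The 2 values of 214 occupy positions 2–3 → average rank (2+3)/2 = 2.5.
The 2 values of 419 occupy positions 7–8 → average rank (7+8)/2 = 7.5.
The 2 values of 628 occupy positions 10–11 → average rank (10+11)/2 = 10.5.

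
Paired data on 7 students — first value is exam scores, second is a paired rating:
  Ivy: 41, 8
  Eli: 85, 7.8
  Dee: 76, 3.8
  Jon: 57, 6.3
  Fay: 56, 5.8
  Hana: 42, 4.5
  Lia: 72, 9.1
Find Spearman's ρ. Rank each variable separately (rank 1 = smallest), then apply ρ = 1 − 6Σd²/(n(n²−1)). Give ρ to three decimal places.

-0.036

Ranks of variable 1: 1, 7, 6, 4, 3, 2, 5
Ranks of variable 2: 6, 5, 1, 4, 3, 2, 7
d = r₁ − r₂: -5, 2, 5, 0, 0, 0, -2
d²: 25, 4, 25, 0, 0, 0, 4; Σd² = 58
ρ = 1 − 6·58/(7·48) = 1 − 348/336 = -0.036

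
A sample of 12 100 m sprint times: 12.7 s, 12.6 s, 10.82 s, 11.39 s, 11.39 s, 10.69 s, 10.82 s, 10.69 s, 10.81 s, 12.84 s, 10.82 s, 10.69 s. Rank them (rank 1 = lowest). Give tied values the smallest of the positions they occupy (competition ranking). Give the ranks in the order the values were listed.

Sorted (ascending): 10.69, 10.69, 10.69, 10.81, 10.82, 10.82, 10.82, 11.39, 11.39, 12.6, 12.7, 12.84
The 3 values of 10.69 occupy positions 1–3 → each gets rank 1.
The 3 values of 10.82 occupy positions 5–7 → each gets rank 5.
The 2 values of 11.39 occupy positions 8–9 → each gets rank 8.

11, 10, 5, 8, 8, 1, 5, 1, 4, 12, 5, 1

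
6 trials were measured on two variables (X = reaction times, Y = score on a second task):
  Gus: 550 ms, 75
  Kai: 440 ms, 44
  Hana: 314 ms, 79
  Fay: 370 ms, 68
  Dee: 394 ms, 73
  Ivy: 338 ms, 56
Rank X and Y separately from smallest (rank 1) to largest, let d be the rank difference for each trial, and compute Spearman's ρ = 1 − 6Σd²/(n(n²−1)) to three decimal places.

Ranks of variable 1: 6, 5, 1, 3, 4, 2
Ranks of variable 2: 5, 1, 6, 3, 4, 2
d = r₁ − r₂: 1, 4, -5, 0, 0, 0
d²: 1, 16, 25, 0, 0, 0; Σd² = 42
ρ = 1 − 6·42/(6·35) = 1 − 252/210 = -0.200

-0.200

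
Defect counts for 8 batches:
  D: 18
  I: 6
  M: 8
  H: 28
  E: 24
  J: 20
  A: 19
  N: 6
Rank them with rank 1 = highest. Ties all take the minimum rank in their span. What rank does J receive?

Sorted (descending): 28, 24, 20, 19, 18, 8, 6, 6
The 2 values of 6 occupy positions 7–8 → each gets rank 7.
J has value 20 → rank 3.

3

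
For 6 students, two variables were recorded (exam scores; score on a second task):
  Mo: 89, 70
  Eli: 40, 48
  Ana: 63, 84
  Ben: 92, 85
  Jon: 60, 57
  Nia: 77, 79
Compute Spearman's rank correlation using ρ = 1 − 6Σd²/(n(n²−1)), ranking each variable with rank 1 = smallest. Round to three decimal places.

0.771

Ranks of variable 1: 5, 1, 3, 6, 2, 4
Ranks of variable 2: 3, 1, 5, 6, 2, 4
d = r₁ − r₂: 2, 0, -2, 0, 0, 0
d²: 4, 0, 4, 0, 0, 0; Σd² = 8
ρ = 1 − 6·8/(6·35) = 1 − 48/210 = 0.771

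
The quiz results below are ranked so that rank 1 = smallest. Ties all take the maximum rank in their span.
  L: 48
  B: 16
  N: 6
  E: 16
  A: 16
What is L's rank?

Sorted (ascending): 6, 16, 16, 16, 48
The 3 values of 16 occupy positions 2–4 → each gets rank 4.
L has value 48 → rank 5.

5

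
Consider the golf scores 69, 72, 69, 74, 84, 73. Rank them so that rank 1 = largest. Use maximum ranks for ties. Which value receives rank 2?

74

Sorted (descending): 84, 74, 73, 72, 69, 69
The 2 values of 69 occupy positions 5–6 → each gets rank 6.
Rank 2 → value 74.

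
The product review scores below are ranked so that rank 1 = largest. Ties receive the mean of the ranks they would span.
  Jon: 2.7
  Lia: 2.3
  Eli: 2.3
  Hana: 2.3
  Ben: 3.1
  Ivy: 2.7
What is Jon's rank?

2.5

Sorted (descending): 3.1, 2.7, 2.7, 2.3, 2.3, 2.3
The 2 values of 2.7 occupy positions 2–3 → average rank (2+3)/2 = 2.5.
The 3 values of 2.3 occupy positions 4–6 → average rank 5.
Jon has value 2.7 → rank 2.5.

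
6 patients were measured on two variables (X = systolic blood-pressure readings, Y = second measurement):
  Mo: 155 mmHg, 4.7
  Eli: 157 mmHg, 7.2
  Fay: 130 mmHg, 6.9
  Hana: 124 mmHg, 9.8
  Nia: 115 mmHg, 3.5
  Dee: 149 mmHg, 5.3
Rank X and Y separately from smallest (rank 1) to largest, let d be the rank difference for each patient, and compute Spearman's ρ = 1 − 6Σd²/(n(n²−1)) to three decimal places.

Ranks of variable 1: 5, 6, 3, 2, 1, 4
Ranks of variable 2: 2, 5, 4, 6, 1, 3
d = r₁ − r₂: 3, 1, -1, -4, 0, 1
d²: 9, 1, 1, 16, 0, 1; Σd² = 28
ρ = 1 − 6·28/(6·35) = 1 − 168/210 = 0.200

0.200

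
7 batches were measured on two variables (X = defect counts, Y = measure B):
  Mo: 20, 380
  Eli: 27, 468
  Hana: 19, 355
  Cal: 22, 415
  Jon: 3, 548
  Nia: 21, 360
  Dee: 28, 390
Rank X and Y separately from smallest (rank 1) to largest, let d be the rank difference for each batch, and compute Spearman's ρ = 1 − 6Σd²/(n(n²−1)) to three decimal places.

0.107

Ranks of variable 1: 3, 6, 2, 5, 1, 4, 7
Ranks of variable 2: 3, 6, 1, 5, 7, 2, 4
d = r₁ − r₂: 0, 0, 1, 0, -6, 2, 3
d²: 0, 0, 1, 0, 36, 4, 9; Σd² = 50
ρ = 1 − 6·50/(7·48) = 1 − 300/336 = 0.107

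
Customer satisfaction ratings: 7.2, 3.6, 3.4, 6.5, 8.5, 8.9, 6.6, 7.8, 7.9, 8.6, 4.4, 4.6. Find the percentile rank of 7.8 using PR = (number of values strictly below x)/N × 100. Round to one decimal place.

58.3

N = 12.
Strictly below 7.8: 7. Equal to 7.8: 1.
PR = 7/12 × 100 = 58.3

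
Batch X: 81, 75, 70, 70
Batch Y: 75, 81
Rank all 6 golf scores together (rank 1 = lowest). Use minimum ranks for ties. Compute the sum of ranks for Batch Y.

Sorted (ascending): 70, 70, 75, 75, 81, 81
The 2 values of 70 occupy positions 1–2 → each gets rank 1.
The 2 values of 75 occupy positions 3–4 → each gets rank 3.
The 2 values of 81 occupy positions 5–6 → each gets rank 5.
Batch Y values → pooled ranks: 75→3, 81→5
Rank sum = 3 + 5 = 8

8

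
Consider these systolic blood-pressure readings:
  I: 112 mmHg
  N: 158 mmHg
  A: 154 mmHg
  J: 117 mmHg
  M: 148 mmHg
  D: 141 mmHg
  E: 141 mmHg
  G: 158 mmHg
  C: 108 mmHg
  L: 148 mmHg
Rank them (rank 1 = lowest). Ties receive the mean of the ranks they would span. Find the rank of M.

Sorted (ascending): 108, 112, 117, 141, 141, 148, 148, 154, 158, 158
The 2 values of 141 occupy positions 4–5 → average rank (4+5)/2 = 4.5.
The 2 values of 148 occupy positions 6–7 → average rank (6+7)/2 = 6.5.
The 2 values of 158 occupy positions 9–10 → average rank (9+10)/2 = 9.5.
M has value 148 mmHg → rank 6.5.

6.5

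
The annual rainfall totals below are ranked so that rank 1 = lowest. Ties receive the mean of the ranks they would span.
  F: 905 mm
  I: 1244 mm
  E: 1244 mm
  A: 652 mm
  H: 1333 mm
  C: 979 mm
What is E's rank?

Sorted (ascending): 652, 905, 979, 1244, 1244, 1333
The 2 values of 1244 occupy positions 4–5 → average rank (4+5)/2 = 4.5.
E has value 1244 mm → rank 4.5.

4.5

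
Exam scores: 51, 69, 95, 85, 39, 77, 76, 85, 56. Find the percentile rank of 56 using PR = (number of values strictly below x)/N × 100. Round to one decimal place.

N = 9.
Strictly below 56: 2. Equal to 56: 1.
PR = 2/9 × 100 = 22.2

22.2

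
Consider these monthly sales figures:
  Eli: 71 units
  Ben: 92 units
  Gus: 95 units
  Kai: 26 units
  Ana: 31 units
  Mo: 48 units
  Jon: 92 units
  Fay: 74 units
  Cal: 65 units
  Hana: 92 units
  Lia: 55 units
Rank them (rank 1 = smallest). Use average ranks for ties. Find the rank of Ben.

9

Sorted (ascending): 26, 31, 48, 55, 65, 71, 74, 92, 92, 92, 95
The 3 values of 92 occupy positions 8–10 → average rank 9.
Ben has value 92 units → rank 9.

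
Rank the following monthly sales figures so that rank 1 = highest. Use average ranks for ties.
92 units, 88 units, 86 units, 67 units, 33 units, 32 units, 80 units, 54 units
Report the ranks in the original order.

1, 2, 3, 5, 7, 8, 4, 6

Sorted (descending): 92, 88, 86, 80, 67, 54, 33, 32
No ties — each value takes its position as its rank.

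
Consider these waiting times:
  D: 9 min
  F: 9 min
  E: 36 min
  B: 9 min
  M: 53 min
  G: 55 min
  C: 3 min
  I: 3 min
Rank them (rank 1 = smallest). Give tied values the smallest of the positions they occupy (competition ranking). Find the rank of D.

3

Sorted (ascending): 3, 3, 9, 9, 9, 36, 53, 55
The 2 values of 3 occupy positions 1–2 → each gets rank 1.
The 3 values of 9 occupy positions 3–5 → each gets rank 3.
D has value 9 min → rank 3.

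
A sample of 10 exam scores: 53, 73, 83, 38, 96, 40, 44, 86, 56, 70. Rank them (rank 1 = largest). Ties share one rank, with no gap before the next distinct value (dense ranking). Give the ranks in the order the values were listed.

7, 4, 3, 10, 1, 9, 8, 2, 6, 5

Sorted (descending): 96, 86, 83, 73, 70, 56, 53, 44, 40, 38
No ties — each value takes its position as its rank.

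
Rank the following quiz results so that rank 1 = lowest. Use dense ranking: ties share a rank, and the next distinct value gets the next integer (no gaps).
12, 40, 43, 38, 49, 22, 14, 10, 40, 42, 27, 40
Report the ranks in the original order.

Sorted (ascending): 10, 12, 14, 22, 27, 38, 40, 40, 40, 42, 43, 49
The 3 values of 40 share dense rank 7.
Remaining distinct values take the next consecutive integers.

2, 7, 9, 6, 10, 4, 3, 1, 7, 8, 5, 7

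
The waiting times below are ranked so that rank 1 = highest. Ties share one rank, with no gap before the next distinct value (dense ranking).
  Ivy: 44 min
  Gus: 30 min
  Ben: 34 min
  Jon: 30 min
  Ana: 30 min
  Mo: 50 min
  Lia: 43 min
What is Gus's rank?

Sorted (descending): 50, 44, 43, 34, 30, 30, 30
The 3 values of 30 share dense rank 5.
Remaining distinct values take the next consecutive integers.
Gus has value 30 min → rank 5.

5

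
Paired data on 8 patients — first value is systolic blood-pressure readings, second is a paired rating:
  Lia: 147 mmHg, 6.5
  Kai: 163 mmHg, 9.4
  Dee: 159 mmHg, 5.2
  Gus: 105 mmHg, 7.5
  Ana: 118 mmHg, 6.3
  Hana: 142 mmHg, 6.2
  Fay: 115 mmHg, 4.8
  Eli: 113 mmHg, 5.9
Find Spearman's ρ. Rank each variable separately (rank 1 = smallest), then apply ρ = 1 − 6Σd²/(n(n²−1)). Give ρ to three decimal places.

Ranks of variable 1: 6, 8, 7, 1, 4, 5, 3, 2
Ranks of variable 2: 6, 8, 2, 7, 5, 4, 1, 3
d = r₁ − r₂: 0, 0, 5, -6, -1, 1, 2, -1
d²: 0, 0, 25, 36, 1, 1, 4, 1; Σd² = 68
ρ = 1 − 6·68/(8·63) = 1 − 408/504 = 0.190

0.190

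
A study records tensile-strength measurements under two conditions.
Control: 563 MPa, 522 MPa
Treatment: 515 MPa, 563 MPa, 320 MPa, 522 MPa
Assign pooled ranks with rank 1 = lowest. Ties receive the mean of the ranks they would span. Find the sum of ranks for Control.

9

Sorted (ascending): 320, 515, 522, 522, 563, 563
The 2 values of 522 occupy positions 3–4 → average rank (3+4)/2 = 3.5.
The 2 values of 563 occupy positions 5–6 → average rank (5+6)/2 = 5.5.
Control values → pooled ranks: 563→5.5, 522→3.5
Rank sum = 5.5 + 3.5 = 9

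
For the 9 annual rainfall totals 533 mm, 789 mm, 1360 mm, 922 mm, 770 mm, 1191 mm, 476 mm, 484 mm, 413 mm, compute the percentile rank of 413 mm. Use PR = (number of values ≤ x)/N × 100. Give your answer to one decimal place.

N = 9.
Strictly below 413: 0. Equal to 413: 1.
PR = 1/9 × 100 = 11.1

11.1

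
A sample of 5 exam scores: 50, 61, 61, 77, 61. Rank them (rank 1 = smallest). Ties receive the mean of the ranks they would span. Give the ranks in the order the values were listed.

Sorted (ascending): 50, 61, 61, 61, 77
The 3 values of 61 occupy positions 2–4 → average rank 3.

1, 3, 3, 5, 3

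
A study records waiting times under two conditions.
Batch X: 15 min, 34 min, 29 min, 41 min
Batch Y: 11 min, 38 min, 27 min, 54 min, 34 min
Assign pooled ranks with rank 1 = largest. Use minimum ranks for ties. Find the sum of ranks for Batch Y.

24

Sorted (descending): 54, 41, 38, 34, 34, 29, 27, 15, 11
The 2 values of 34 occupy positions 4–5 → each gets rank 4.
Batch Y values → pooled ranks: 11→9, 38→3, 27→7, 54→1, 34→4
Rank sum = 9 + 3 + 7 + 1 + 4 = 24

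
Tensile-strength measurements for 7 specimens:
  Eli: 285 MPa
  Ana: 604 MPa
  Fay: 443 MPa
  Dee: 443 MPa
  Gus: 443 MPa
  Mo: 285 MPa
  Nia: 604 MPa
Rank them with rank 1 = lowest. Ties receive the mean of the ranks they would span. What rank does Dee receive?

Sorted (ascending): 285, 285, 443, 443, 443, 604, 604
The 2 values of 285 occupy positions 1–2 → average rank (1+2)/2 = 1.5.
The 3 values of 443 occupy positions 3–5 → average rank 4.
The 2 values of 604 occupy positions 6–7 → average rank (6+7)/2 = 6.5.
Dee has value 443 MPa → rank 4.

4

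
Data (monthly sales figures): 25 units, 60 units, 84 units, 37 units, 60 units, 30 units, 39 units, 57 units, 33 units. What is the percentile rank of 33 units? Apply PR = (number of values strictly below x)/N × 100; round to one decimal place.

N = 9.
Strictly below 33: 2. Equal to 33: 1.
PR = 2/9 × 100 = 22.2

22.2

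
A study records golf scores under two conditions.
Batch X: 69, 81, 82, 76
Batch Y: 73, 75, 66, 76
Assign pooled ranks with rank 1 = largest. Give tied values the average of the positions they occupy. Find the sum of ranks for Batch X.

13.5

Sorted (descending): 82, 81, 76, 76, 75, 73, 69, 66
The 2 values of 76 occupy positions 3–4 → average rank (3+4)/2 = 3.5.
Batch X values → pooled ranks: 69→7, 81→2, 82→1, 76→3.5
Rank sum = 7 + 2 + 1 + 3.5 = 13.5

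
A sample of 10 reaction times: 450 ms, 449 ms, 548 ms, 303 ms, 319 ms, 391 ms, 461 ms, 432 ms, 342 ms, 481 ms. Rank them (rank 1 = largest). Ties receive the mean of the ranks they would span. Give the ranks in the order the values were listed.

Sorted (descending): 548, 481, 461, 450, 449, 432, 391, 342, 319, 303
No ties — each value takes its position as its rank.

4, 5, 1, 10, 9, 7, 3, 6, 8, 2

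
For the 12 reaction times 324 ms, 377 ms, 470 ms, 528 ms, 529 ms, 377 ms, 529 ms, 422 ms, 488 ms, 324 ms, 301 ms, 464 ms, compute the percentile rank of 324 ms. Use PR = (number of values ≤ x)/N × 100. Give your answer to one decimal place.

25.0

N = 12.
Strictly below 324: 1. Equal to 324: 2.
PR = 3/12 × 100 = 25.0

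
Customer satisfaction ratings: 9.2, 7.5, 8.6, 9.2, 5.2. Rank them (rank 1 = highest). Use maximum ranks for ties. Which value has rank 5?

5.2

Sorted (descending): 9.2, 9.2, 8.6, 7.5, 5.2
The 2 values of 9.2 occupy positions 1–2 → each gets rank 2.
Rank 5 → value 5.2.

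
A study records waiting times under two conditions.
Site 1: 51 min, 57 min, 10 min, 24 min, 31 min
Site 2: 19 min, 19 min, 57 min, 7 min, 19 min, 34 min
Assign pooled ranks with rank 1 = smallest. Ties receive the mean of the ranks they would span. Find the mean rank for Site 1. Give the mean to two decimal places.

6.90

Sorted (ascending): 7, 10, 19, 19, 19, 24, 31, 34, 51, 57, 57
The 3 values of 19 occupy positions 3–5 → average rank 4.
The 2 values of 57 occupy positions 10–11 → average rank (10+11)/2 = 10.5.
Site 1 values → pooled ranks: 51→9, 57→10.5, 10→2, 24→6, 31→7
Mean rank = (9 + 10.5 + 2 + 6 + 7) / 5 = 6.90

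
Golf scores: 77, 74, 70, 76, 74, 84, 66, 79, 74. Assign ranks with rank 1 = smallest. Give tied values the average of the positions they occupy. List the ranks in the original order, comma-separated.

7, 4, 2, 6, 4, 9, 1, 8, 4

Sorted (ascending): 66, 70, 74, 74, 74, 76, 77, 79, 84
The 3 values of 74 occupy positions 3–5 → average rank 4.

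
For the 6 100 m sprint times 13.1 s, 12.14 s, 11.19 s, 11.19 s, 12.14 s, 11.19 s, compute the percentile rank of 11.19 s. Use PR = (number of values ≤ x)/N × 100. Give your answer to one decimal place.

N = 6.
Strictly below 11.19: 0. Equal to 11.19: 3.
PR = 3/6 × 100 = 50.0

50.0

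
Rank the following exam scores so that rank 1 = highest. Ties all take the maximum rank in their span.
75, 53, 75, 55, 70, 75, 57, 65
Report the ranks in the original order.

3, 8, 3, 7, 4, 3, 6, 5

Sorted (descending): 75, 75, 75, 70, 65, 57, 55, 53
The 3 values of 75 occupy positions 1–3 → each gets rank 3.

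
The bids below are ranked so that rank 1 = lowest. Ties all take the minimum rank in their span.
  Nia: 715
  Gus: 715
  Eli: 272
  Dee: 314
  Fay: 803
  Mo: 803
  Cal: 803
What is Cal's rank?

5

Sorted (ascending): 272, 314, 715, 715, 803, 803, 803
The 2 values of 715 occupy positions 3–4 → each gets rank 3.
The 3 values of 803 occupy positions 5–7 → each gets rank 5.
Cal has value 803 → rank 5.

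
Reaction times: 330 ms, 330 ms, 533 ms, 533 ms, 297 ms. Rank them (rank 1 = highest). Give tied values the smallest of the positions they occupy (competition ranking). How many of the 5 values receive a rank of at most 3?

4

Sorted (descending): 533, 533, 330, 330, 297
The 2 values of 533 occupy positions 1–2 → each gets rank 1.
The 2 values of 330 occupy positions 3–4 → each gets rank 3.
Ranks ≤ 3: {1, 1, 3, 3} → 4 values.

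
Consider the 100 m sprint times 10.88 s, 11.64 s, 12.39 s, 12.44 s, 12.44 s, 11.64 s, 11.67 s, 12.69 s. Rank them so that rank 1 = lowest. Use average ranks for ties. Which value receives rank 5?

12.39

Sorted (ascending): 10.88, 11.64, 11.64, 11.67, 12.39, 12.44, 12.44, 12.69
The 2 values of 11.64 occupy positions 2–3 → average rank (2+3)/2 = 2.5.
The 2 values of 12.44 occupy positions 6–7 → average rank (6+7)/2 = 6.5.
Rank 5 → value 12.39.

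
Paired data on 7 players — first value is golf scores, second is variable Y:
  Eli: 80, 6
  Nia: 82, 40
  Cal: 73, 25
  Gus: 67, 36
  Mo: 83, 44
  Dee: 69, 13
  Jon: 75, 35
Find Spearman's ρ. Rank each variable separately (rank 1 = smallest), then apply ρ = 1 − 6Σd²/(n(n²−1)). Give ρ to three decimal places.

Ranks of variable 1: 5, 6, 3, 1, 7, 2, 4
Ranks of variable 2: 1, 6, 3, 5, 7, 2, 4
d = r₁ − r₂: 4, 0, 0, -4, 0, 0, 0
d²: 16, 0, 0, 16, 0, 0, 0; Σd² = 32
ρ = 1 − 6·32/(7·48) = 1 − 192/336 = 0.429

0.429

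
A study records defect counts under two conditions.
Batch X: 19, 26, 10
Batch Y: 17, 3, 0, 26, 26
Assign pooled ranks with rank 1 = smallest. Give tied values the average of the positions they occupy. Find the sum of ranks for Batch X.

Sorted (ascending): 0, 3, 10, 17, 19, 26, 26, 26
The 3 values of 26 occupy positions 6–8 → average rank 7.
Batch X values → pooled ranks: 19→5, 26→7, 10→3
Rank sum = 5 + 7 + 3 = 15

15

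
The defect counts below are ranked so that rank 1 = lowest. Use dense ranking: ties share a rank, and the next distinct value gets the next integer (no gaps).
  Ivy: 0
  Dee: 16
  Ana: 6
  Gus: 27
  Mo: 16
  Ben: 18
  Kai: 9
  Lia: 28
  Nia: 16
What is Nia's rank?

4

Sorted (ascending): 0, 6, 9, 16, 16, 16, 18, 27, 28
The 3 values of 16 share dense rank 4.
Remaining distinct values take the next consecutive integers.
Nia has value 16 → rank 4.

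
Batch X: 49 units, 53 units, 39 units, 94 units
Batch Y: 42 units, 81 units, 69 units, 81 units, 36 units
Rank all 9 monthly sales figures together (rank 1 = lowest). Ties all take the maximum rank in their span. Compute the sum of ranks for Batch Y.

Sorted (ascending): 36, 39, 42, 49, 53, 69, 81, 81, 94
The 2 values of 81 occupy positions 7–8 → each gets rank 8.
Batch Y values → pooled ranks: 42→3, 81→8, 69→6, 81→8, 36→1
Rank sum = 3 + 8 + 6 + 8 + 1 = 26

26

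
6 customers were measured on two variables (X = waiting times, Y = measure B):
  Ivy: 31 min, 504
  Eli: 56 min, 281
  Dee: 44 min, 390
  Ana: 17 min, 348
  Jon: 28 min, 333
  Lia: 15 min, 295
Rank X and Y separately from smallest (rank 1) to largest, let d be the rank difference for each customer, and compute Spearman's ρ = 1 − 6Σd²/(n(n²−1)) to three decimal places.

Ranks of variable 1: 4, 6, 5, 2, 3, 1
Ranks of variable 2: 6, 1, 5, 4, 3, 2
d = r₁ − r₂: -2, 5, 0, -2, 0, -1
d²: 4, 25, 0, 4, 0, 1; Σd² = 34
ρ = 1 − 6·34/(6·35) = 1 − 204/210 = 0.029

0.029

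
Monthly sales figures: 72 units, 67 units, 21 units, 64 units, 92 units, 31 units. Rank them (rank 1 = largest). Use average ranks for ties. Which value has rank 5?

31

Sorted (descending): 92, 72, 67, 64, 31, 21
No ties — each value takes its position as its rank.
Rank 5 → value 31.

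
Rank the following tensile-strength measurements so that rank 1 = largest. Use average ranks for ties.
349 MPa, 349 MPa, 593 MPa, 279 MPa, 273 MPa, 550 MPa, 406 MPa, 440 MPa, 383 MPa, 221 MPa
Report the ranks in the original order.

Sorted (descending): 593, 550, 440, 406, 383, 349, 349, 279, 273, 221
The 2 values of 349 occupy positions 6–7 → average rank (6+7)/2 = 6.5.

6.5, 6.5, 1, 8, 9, 2, 4, 3, 5, 10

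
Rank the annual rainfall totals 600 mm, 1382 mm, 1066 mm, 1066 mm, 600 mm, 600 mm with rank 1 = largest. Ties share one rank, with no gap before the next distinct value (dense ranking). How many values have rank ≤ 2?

3

Sorted (descending): 1382, 1066, 1066, 600, 600, 600
The 2 values of 1066 share dense rank 2.
The 3 values of 600 share dense rank 3.
Remaining distinct values take the next consecutive integers.
Ranks ≤ 2: {1, 2, 2} → 3 values.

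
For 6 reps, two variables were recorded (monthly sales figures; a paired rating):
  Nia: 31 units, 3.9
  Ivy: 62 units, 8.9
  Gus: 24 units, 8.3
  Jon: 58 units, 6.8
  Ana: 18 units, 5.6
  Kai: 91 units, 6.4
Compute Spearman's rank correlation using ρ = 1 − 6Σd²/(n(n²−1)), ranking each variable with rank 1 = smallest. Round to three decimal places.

Ranks of variable 1: 3, 5, 2, 4, 1, 6
Ranks of variable 2: 1, 6, 5, 4, 2, 3
d = r₁ − r₂: 2, -1, -3, 0, -1, 3
d²: 4, 1, 9, 0, 1, 9; Σd² = 24
ρ = 1 − 6·24/(6·35) = 1 − 144/210 = 0.314

0.314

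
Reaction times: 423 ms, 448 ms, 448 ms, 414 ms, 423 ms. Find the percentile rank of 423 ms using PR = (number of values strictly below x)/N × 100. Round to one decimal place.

20.0

N = 5.
Strictly below 423: 1. Equal to 423: 2.
PR = 1/5 × 100 = 20.0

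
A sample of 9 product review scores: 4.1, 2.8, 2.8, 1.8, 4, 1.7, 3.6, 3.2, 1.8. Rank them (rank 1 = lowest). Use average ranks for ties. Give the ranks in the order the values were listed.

Sorted (ascending): 1.7, 1.8, 1.8, 2.8, 2.8, 3.2, 3.6, 4, 4.1
The 2 values of 1.8 occupy positions 2–3 → average rank (2+3)/2 = 2.5.
The 2 values of 2.8 occupy positions 4–5 → average rank (4+5)/2 = 4.5.

9, 4.5, 4.5, 2.5, 8, 1, 7, 6, 2.5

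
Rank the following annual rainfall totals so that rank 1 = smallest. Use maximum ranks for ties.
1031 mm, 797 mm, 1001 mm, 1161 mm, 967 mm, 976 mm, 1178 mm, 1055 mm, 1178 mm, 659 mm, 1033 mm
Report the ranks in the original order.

Sorted (ascending): 659, 797, 967, 976, 1001, 1031, 1033, 1055, 1161, 1178, 1178
The 2 values of 1178 occupy positions 10–11 → each gets rank 11.

6, 2, 5, 9, 3, 4, 11, 8, 11, 1, 7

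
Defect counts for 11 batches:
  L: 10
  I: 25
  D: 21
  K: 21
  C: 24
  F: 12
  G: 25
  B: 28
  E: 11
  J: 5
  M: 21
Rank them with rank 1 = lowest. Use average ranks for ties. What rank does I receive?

Sorted (ascending): 5, 10, 11, 12, 21, 21, 21, 24, 25, 25, 28
The 3 values of 21 occupy positions 5–7 → average rank 6.
The 2 values of 25 occupy positions 9–10 → average rank (9+10)/2 = 9.5.
I has value 25 → rank 9.5.

9.5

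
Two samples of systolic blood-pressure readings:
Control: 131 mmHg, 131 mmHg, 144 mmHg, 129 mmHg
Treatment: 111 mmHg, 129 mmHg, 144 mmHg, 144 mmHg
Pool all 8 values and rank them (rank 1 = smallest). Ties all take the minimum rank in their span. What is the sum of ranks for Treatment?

Sorted (ascending): 111, 129, 129, 131, 131, 144, 144, 144
The 2 values of 129 occupy positions 2–3 → each gets rank 2.
The 2 values of 131 occupy positions 4–5 → each gets rank 4.
The 3 values of 144 occupy positions 6–8 → each gets rank 6.
Treatment values → pooled ranks: 111→1, 129→2, 144→6, 144→6
Rank sum = 1 + 2 + 6 + 6 = 15

15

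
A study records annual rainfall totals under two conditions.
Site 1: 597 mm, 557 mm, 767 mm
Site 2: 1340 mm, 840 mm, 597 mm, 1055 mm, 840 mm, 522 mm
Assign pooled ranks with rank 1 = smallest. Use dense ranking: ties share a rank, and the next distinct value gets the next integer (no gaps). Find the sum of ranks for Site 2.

Sorted (ascending): 522, 557, 597, 597, 767, 840, 840, 1055, 1340
The 2 values of 597 share dense rank 3.
The 2 values of 840 share dense rank 5.
Remaining distinct values take the next consecutive integers.
Site 2 values → pooled ranks: 1340→7, 840→5, 597→3, 1055→6, 840→5, 522→1
Rank sum = 7 + 5 + 3 + 6 + 5 + 1 = 27

27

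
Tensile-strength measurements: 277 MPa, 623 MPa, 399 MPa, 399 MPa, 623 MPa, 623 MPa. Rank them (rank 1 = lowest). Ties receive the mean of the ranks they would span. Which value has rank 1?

277

Sorted (ascending): 277, 399, 399, 623, 623, 623
The 2 values of 399 occupy positions 2–3 → average rank (2+3)/2 = 2.5.
The 3 values of 623 occupy positions 4–6 → average rank 5.
Rank 1 → value 277.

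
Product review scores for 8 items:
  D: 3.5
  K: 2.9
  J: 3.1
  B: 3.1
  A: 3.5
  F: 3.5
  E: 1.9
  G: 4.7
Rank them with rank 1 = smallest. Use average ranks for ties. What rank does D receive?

6

Sorted (ascending): 1.9, 2.9, 3.1, 3.1, 3.5, 3.5, 3.5, 4.7
The 2 values of 3.1 occupy positions 3–4 → average rank (3+4)/2 = 3.5.
The 3 values of 3.5 occupy positions 5–7 → average rank 6.
D has value 3.5 → rank 6.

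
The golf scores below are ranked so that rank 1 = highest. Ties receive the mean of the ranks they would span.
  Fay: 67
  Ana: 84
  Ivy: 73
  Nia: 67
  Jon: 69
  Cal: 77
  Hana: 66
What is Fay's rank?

Sorted (descending): 84, 77, 73, 69, 67, 67, 66
The 2 values of 67 occupy positions 5–6 → average rank (5+6)/2 = 5.5.
Fay has value 67 → rank 5.5.

5.5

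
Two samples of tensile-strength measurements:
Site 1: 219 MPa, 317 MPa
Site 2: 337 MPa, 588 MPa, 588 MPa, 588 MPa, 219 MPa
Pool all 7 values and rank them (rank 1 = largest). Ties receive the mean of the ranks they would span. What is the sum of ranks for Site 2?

Sorted (descending): 588, 588, 588, 337, 317, 219, 219
The 3 values of 588 occupy positions 1–3 → average rank 2.
The 2 values of 219 occupy positions 6–7 → average rank (6+7)/2 = 6.5.
Site 2 values → pooled ranks: 337→4, 588→2, 588→2, 588→2, 219→6.5
Rank sum = 4 + 2 + 2 + 2 + 6.5 = 16.5

16.5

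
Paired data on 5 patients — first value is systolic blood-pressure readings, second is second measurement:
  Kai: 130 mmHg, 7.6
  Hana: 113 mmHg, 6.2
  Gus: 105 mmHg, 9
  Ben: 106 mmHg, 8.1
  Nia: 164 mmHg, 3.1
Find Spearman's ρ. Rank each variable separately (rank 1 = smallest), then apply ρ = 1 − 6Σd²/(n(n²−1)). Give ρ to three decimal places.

-0.900

Ranks of variable 1: 4, 3, 1, 2, 5
Ranks of variable 2: 3, 2, 5, 4, 1
d = r₁ − r₂: 1, 1, -4, -2, 4
d²: 1, 1, 16, 4, 16; Σd² = 38
ρ = 1 − 6·38/(5·24) = 1 − 228/120 = -0.900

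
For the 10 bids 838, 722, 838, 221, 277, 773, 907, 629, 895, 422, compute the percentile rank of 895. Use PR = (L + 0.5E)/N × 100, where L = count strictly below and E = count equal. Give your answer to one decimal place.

85.0

N = 10.
Strictly below 895: 8. Equal to 895: 1.
PR = (8 + 0.5·1)/10 × 100 = 85.0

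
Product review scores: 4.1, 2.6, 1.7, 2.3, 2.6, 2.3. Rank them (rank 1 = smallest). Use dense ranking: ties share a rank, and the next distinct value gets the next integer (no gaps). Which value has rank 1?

Sorted (ascending): 1.7, 2.3, 2.3, 2.6, 2.6, 4.1
The 2 values of 2.3 share dense rank 2.
The 2 values of 2.6 share dense rank 3.
Remaining distinct values take the next consecutive integers.
Rank 1 → value 1.7.

1.7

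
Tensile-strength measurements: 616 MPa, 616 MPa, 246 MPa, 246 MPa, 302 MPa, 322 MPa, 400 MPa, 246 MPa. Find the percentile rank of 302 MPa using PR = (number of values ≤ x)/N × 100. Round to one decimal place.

50.0

N = 8.
Strictly below 302: 3. Equal to 302: 1.
PR = 4/8 × 100 = 50.0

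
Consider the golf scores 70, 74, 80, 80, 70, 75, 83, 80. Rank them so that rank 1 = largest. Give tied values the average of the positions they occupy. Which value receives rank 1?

Sorted (descending): 83, 80, 80, 80, 75, 74, 70, 70
The 3 values of 80 occupy positions 2–4 → average rank 3.
The 2 values of 70 occupy positions 7–8 → average rank (7+8)/2 = 7.5.
Rank 1 → value 83.

83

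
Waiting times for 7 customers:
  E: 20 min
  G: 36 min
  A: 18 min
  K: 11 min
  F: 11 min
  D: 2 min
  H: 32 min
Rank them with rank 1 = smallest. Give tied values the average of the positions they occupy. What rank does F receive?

Sorted (ascending): 2, 11, 11, 18, 20, 32, 36
The 2 values of 11 occupy positions 2–3 → average rank (2+3)/2 = 2.5.
F has value 11 min → rank 2.5.

2.5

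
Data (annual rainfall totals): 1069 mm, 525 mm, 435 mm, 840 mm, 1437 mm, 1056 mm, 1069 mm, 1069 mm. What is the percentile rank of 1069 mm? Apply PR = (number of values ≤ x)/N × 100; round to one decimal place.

87.5

N = 8.
Strictly below 1069: 4. Equal to 1069: 3.
PR = 7/8 × 100 = 87.5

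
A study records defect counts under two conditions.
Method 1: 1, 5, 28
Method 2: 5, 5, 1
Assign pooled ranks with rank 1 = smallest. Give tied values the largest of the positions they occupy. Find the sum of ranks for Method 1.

Sorted (ascending): 1, 1, 5, 5, 5, 28
The 2 values of 1 occupy positions 1–2 → each gets rank 2.
The 3 values of 5 occupy positions 3–5 → each gets rank 5.
Method 1 values → pooled ranks: 1→2, 5→5, 28→6
Rank sum = 2 + 5 + 6 = 13

13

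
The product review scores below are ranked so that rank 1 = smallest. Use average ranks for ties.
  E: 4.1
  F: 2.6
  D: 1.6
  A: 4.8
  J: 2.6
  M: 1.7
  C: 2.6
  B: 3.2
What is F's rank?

4

Sorted (ascending): 1.6, 1.7, 2.6, 2.6, 2.6, 3.2, 4.1, 4.8
The 3 values of 2.6 occupy positions 3–5 → average rank 4.
F has value 2.6 → rank 4.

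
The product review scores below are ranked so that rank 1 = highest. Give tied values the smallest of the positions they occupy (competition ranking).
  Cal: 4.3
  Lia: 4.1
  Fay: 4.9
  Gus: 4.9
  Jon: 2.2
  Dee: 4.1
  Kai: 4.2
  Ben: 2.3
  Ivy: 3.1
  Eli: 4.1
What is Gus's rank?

1

Sorted (descending): 4.9, 4.9, 4.3, 4.2, 4.1, 4.1, 4.1, 3.1, 2.3, 2.2
The 2 values of 4.9 occupy positions 1–2 → each gets rank 1.
The 3 values of 4.1 occupy positions 5–7 → each gets rank 5.
Gus has value 4.9 → rank 1.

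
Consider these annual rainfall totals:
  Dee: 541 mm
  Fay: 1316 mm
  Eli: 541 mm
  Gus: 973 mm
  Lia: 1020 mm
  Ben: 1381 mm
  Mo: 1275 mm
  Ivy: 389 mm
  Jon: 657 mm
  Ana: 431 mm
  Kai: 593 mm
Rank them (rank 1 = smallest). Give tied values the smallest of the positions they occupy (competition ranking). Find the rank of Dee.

3

Sorted (ascending): 389, 431, 541, 541, 593, 657, 973, 1020, 1275, 1316, 1381
The 2 values of 541 occupy positions 3–4 → each gets rank 3.
Dee has value 541 mm → rank 3.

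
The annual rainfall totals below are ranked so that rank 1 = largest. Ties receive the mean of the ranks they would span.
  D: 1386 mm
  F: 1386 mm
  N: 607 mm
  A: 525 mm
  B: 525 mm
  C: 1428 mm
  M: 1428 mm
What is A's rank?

6.5

Sorted (descending): 1428, 1428, 1386, 1386, 607, 525, 525
The 2 values of 1428 occupy positions 1–2 → average rank (1+2)/2 = 1.5.
The 2 values of 1386 occupy positions 3–4 → average rank (3+4)/2 = 3.5.
The 2 values of 525 occupy positions 6–7 → average rank (6+7)/2 = 6.5.
A has value 525 mm → rank 6.5.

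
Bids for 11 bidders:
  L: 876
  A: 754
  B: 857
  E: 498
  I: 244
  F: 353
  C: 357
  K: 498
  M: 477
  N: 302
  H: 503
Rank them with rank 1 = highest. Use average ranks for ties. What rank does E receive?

Sorted (descending): 876, 857, 754, 503, 498, 498, 477, 357, 353, 302, 244
The 2 values of 498 occupy positions 5–6 → average rank (5+6)/2 = 5.5.
E has value 498 → rank 5.5.

5.5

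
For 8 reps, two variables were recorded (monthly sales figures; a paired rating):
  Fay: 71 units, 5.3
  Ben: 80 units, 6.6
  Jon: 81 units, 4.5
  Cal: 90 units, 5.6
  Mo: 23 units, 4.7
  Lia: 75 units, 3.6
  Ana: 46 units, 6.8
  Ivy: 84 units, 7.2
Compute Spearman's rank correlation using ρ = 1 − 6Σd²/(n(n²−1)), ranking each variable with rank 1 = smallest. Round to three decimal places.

Ranks of variable 1: 3, 5, 6, 8, 1, 4, 2, 7
Ranks of variable 2: 4, 6, 2, 5, 3, 1, 7, 8
d = r₁ − r₂: -1, -1, 4, 3, -2, 3, -5, -1
d²: 1, 1, 16, 9, 4, 9, 25, 1; Σd² = 66
ρ = 1 − 6·66/(8·63) = 1 − 396/504 = 0.214

0.214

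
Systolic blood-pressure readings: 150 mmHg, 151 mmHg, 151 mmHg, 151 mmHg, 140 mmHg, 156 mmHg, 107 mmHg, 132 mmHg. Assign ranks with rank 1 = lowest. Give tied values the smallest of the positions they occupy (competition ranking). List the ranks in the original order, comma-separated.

4, 5, 5, 5, 3, 8, 1, 2

Sorted (ascending): 107, 132, 140, 150, 151, 151, 151, 156
The 3 values of 151 occupy positions 5–7 → each gets rank 5.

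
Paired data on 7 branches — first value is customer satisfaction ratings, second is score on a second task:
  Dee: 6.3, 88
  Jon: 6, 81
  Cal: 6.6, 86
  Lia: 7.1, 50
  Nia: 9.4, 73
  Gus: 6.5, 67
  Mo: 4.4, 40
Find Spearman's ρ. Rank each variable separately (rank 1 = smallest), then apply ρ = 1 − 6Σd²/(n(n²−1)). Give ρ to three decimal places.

Ranks of variable 1: 3, 2, 5, 6, 7, 4, 1
Ranks of variable 2: 7, 5, 6, 2, 4, 3, 1
d = r₁ − r₂: -4, -3, -1, 4, 3, 1, 0
d²: 16, 9, 1, 16, 9, 1, 0; Σd² = 52
ρ = 1 − 6·52/(7·48) = 1 − 312/336 = 0.071

0.071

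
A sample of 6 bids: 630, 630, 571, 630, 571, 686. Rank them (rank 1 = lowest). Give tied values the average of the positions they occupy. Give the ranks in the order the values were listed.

Sorted (ascending): 571, 571, 630, 630, 630, 686
The 2 values of 571 occupy positions 1–2 → average rank (1+2)/2 = 1.5.
The 3 values of 630 occupy positions 3–5 → average rank 4.

4, 4, 1.5, 4, 1.5, 6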